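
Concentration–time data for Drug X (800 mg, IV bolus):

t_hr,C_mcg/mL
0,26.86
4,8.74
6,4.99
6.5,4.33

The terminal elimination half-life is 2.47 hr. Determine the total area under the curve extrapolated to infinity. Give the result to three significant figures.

Trapezoidal AUC_0→6.5:
  [0→4]: (26.86+8.74)/2 × 4 = 71.2
  [4→6]: (8.74+4.99)/2 × 2 = 13.73
  [6→6.5]: (4.99+4.33)/2 × 0.5 = 2.33
  Sum = 87.26 mcg/mL·hr
k_e = ln2 / t½ = 0.693147 / 2.47 = 0.2806 hr^-1
Extrapolated tail: C_last / k_e = 4.33 / 0.2806 = 15.431
AUC_0→∞ = 87.26 + 15.431 = 102.691 mcg/mL·hr

AUC = 103 mcg/mL·hr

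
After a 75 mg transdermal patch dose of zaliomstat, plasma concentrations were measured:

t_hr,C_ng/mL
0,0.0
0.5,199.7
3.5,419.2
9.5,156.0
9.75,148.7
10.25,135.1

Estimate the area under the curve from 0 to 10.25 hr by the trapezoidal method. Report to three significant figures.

AUC = 2810 ng/mL·hr

Trapezoidal AUC_0→10.25:
  [0→0.5]: (0.0+199.7)/2 × 0.5 = 49.925
  [0.5→3.5]: (199.7+419.2)/2 × 3 = 928.35
  [3.5→9.5]: (419.2+156.0)/2 × 6 = 1725.6
  [9.5→9.75]: (156.0+148.7)/2 × 0.25 = 38.0875
  [9.75→10.25]: (148.7+135.1)/2 × 0.5 = 70.95
  Sum = 2812.9125 ng/mL·hr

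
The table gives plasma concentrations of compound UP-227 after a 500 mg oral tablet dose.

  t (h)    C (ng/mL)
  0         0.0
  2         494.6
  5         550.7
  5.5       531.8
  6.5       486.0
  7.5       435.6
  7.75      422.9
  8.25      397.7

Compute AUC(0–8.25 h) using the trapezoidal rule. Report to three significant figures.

AUC = 3620 ng/mL·h

Trapezoidal AUC_0→8.25:
  [0→2]: (0.0+494.6)/2 × 2 = 494.6
  [2→5]: (494.6+550.7)/2 × 3 = 1567.95
  [5→5.5]: (550.7+531.8)/2 × 0.5 = 270.625
  [5.5→6.5]: (531.8+486.0)/2 × 1 = 508.9
  [6.5→7.5]: (486.0+435.6)/2 × 1 = 460.8
  [7.5→7.75]: (435.6+422.9)/2 × 0.25 = 107.3125
  [7.75→8.25]: (422.9+397.7)/2 × 0.5 = 205.15
  Sum = 3615.3375 ng/mL·h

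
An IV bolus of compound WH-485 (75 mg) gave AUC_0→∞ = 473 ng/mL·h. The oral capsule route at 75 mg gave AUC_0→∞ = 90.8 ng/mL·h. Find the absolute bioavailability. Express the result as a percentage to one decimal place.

F = 19.2%

F = (AUC_ev / D_ev) / (AUC_iv / D_iv)
  = (90.8/75) / (473/75)
  = 1.21067 / 6.30667 = 0.1920
  = 19.20%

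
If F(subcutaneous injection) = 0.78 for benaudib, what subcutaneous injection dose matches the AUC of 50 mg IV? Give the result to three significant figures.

D_subcutaneous = 64.1 mg

For equal systemic exposure: F × D_ev = D_iv
D_ev = D_iv / F = 50 / 0.78 = 64.1026 mg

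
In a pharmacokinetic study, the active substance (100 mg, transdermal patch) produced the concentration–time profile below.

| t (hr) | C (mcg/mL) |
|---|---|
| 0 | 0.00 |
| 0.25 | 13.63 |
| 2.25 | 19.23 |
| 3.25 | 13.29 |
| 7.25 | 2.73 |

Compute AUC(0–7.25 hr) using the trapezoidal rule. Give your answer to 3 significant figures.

AUC = 82.9 mcg/mL·hr

Trapezoidal AUC_0→7.25:
  [0→0.25]: (0.00+13.63)/2 × 0.25 = 1.70375
  [0.25→2.25]: (13.63+19.23)/2 × 2 = 32.86
  [2.25→3.25]: (19.23+13.29)/2 × 1 = 16.26
  [3.25→7.25]: (13.29+2.73)/2 × 4 = 32.04
  Sum = 82.86375 mcg/mL·hr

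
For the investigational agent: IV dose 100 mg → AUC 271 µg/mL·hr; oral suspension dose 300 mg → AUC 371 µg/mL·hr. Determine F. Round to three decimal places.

F = 0.456

F = (AUC_ev / D_ev) / (AUC_iv / D_iv)
  = (371/300) / (271/100)
  = 1.23667 / 2.71 = 0.4563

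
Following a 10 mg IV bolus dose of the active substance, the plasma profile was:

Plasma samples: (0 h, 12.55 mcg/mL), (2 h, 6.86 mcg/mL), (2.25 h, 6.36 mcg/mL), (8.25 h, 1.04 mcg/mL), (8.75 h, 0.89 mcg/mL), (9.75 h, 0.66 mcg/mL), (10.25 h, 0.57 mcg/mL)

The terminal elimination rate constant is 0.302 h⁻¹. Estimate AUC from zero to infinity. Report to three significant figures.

AUC = 46.7 mcg/mL·h

Trapezoidal AUC_0→10.25:
  [0→2]: (12.55+6.86)/2 × 2 = 19.41
  [2→2.25]: (6.86+6.36)/2 × 0.25 = 1.6525
  [2.25→8.25]: (6.36+1.04)/2 × 6 = 22.2
  [8.25→8.75]: (1.04+0.89)/2 × 0.5 = 0.4825
  [8.75→9.75]: (0.89+0.66)/2 × 1 = 0.775
  [9.75→10.25]: (0.66+0.57)/2 × 0.5 = 0.3075
  Sum = 44.8275 mcg/mL·h
Extrapolated tail: C_last / k_e = 0.57 / 0.302 = 1.887
AUC_0→∞ = 44.8275 + 1.887 = 46.7145 mcg/mL·h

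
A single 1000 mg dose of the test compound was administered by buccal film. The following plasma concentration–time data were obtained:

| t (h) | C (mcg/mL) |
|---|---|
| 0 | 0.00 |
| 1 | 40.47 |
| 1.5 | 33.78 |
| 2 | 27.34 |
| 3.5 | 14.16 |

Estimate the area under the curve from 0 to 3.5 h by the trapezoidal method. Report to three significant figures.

AUC = 85.2 mcg/mL·h

Trapezoidal AUC_0→3.5:
  [0→1]: (0.00+40.47)/2 × 1 = 20.235
  [1→1.5]: (40.47+33.78)/2 × 0.5 = 18.5625
  [1.5→2]: (33.78+27.34)/2 × 0.5 = 15.28
  [2→3.5]: (27.34+14.16)/2 × 1.5 = 31.125
  Sum = 85.2025 mcg/mL·h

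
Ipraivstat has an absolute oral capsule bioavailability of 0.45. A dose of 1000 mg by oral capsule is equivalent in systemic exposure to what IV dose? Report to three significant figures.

Systemic exposure from an extravascular dose = F × D_ev, so the equivalent IV dose is F × D_ev.
D_iv = F × D_ev = 0.45 × 1000 = 450 mg

D_iv = 450 mg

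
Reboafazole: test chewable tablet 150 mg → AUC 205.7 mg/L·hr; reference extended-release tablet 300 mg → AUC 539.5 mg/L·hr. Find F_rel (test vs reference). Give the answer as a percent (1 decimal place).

F_rel = 76.3%

F_rel = (AUC_test/D_test) / (AUC_ref/D_ref)
      = (205.7/150) / (539.5/300)
      = 1.37133 / 1.79833 = 0.7626 = 76.26%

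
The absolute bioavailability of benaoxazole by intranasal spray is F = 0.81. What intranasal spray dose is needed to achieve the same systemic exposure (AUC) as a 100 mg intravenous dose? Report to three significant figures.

D_intranasal = 123 mg

For equal systemic exposure: F × D_ev = D_iv
D_ev = D_iv / F = 100 / 0.81 = 123.457 mg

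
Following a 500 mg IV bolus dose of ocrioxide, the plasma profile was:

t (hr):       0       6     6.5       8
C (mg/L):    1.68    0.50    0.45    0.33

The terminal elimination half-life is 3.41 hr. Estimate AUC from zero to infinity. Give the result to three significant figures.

Trapezoidal AUC_0→8:
  [0→6]: (1.68+0.50)/2 × 6 = 6.54
  [6→6.5]: (0.50+0.45)/2 × 0.5 = 0.2375
  [6.5→8]: (0.45+0.33)/2 × 1.5 = 0.585
  Sum = 7.3625 mg/L·hr
k_e = ln2 / t½ = 0.693147 / 3.41 = 0.2033 hr^-1
Extrapolated tail: C_last / k_e = 0.33 / 0.2033 = 1.623
AUC_0→∞ = 7.3625 + 1.623 = 8.9855 mg/L·hr

AUC = 8.99 mg/L·hr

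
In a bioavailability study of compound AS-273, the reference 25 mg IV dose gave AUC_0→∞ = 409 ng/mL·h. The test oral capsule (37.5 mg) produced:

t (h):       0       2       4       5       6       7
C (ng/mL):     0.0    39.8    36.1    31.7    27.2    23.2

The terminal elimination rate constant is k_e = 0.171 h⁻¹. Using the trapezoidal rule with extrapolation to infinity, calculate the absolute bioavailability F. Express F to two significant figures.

F = 0.55

Trapezoidal AUC_0→7 (oral capsule):
  [0→2]: (0.0+39.8)/2 × 2 = 39.8
  [2→4]: (39.8+36.1)/2 × 2 = 75.9
  [4→5]: (36.1+31.7)/2 × 1 = 33.9
  [5→6]: (31.7+27.2)/2 × 1 = 29.45
  [6→7]: (27.2+23.2)/2 × 1 = 25.2
  Sum = 204.25 ng/mL·h
Tail: C_last/k_e = 23.2/0.171 = 135.673
AUC_0→∞ (oral capsule) = 204.25 + 135.673 = 339.923 ng/mL·h
F = (AUC_ev/D_ev)/(AUC_iv/D_iv) = (339.923/37.5)/(409/25) = 9.06461/16.36 = 0.5541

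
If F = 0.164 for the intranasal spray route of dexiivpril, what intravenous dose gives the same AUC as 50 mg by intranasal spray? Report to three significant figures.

Systemic exposure from an extravascular dose = F × D_ev, so the equivalent IV dose is F × D_ev.
D_iv = F × D_ev = 0.164 × 50 = 8.2 mg

D_iv = 8.20 mg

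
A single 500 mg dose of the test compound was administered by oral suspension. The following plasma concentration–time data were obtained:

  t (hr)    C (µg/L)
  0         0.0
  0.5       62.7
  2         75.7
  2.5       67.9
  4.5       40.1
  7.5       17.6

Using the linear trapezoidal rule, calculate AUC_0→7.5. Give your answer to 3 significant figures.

AUC = 350 µg/L·hr

Trapezoidal AUC_0→7.5:
  [0→0.5]: (0.0+62.7)/2 × 0.5 = 15.675
  [0.5→2]: (62.7+75.7)/2 × 1.5 = 103.8
  [2→2.5]: (75.7+67.9)/2 × 0.5 = 35.9
  [2.5→4.5]: (67.9+40.1)/2 × 2 = 108.0
  [4.5→7.5]: (40.1+17.6)/2 × 3 = 86.55
  Sum = 349.925 µg/L·hr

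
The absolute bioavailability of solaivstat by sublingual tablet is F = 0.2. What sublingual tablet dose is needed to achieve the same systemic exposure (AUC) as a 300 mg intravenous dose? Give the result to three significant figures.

D_sublingual = 1500 mg

For equal systemic exposure: F × D_ev = D_iv
D_ev = D_iv / F = 300 / 0.2 = 1500 mg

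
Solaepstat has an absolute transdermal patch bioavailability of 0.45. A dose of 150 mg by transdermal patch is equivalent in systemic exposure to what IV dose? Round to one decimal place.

D_iv = 67.5 mg

Systemic exposure from an extravascular dose = F × D_ev, so the equivalent IV dose is F × D_ev.
D_iv = F × D_ev = 0.45 × 150 = 67.5 mg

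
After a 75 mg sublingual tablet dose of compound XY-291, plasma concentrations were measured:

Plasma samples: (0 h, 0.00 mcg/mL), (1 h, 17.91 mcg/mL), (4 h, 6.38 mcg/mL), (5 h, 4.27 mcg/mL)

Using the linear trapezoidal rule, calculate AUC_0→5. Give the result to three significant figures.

AUC = 50.7 mcg/mL·h

Trapezoidal AUC_0→5:
  [0→1]: (0.00+17.91)/2 × 1 = 8.955
  [1→4]: (17.91+6.38)/2 × 3 = 36.435
  [4→5]: (6.38+4.27)/2 × 1 = 5.325
  Sum = 50.715 mcg/mL·h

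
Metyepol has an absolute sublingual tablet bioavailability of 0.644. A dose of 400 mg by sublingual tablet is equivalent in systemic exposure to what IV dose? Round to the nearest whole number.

D_iv = 258 mg

Systemic exposure from an extravascular dose = F × D_ev, so the equivalent IV dose is F × D_ev.
D_iv = F × D_ev = 0.644 × 400 = 257.6 mg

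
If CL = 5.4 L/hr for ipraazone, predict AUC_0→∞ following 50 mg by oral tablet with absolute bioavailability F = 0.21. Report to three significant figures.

AUC = 1.94 mg/L·hr

AUC_0→∞ = F × Dose / CL
        = 0.21 × 50 / 5.4 = 1.94444 mg/L·hr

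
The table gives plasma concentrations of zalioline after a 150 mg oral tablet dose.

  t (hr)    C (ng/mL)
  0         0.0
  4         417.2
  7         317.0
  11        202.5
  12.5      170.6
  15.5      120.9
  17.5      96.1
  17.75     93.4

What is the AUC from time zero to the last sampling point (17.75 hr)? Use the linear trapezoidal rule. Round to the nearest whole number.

AUC = 3932 ng/mL·hr

Trapezoidal AUC_0→17.75:
  [0→4]: (0.0+417.2)/2 × 4 = 834.4
  [4→7]: (417.2+317.0)/2 × 3 = 1101.3
  [7→11]: (317.0+202.5)/2 × 4 = 1039.0
  [11→12.5]: (202.5+170.6)/2 × 1.5 = 279.825
  [12.5→15.5]: (170.6+120.9)/2 × 3 = 437.25
  [15.5→17.5]: (120.9+96.1)/2 × 2 = 217.0
  [17.5→17.75]: (96.1+93.4)/2 × 0.25 = 23.6875
  Sum = 3932.4625 ng/mL·hr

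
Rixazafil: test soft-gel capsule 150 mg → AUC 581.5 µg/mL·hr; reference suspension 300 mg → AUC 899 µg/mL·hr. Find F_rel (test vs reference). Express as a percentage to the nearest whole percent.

F_rel = (AUC_test/D_test) / (AUC_ref/D_ref)
      = (581.5/150) / (899/300)
      = 3.87667 / 2.99667 = 1.2937 = 129.37%

F_rel = 129%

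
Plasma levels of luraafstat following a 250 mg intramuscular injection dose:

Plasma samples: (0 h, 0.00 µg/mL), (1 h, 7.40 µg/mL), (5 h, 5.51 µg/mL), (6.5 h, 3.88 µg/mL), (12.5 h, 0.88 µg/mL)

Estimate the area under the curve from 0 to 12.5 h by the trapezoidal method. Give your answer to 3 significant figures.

Trapezoidal AUC_0→12.5:
  [0→1]: (0.00+7.40)/2 × 1 = 3.7
  [1→5]: (7.40+5.51)/2 × 4 = 25.82
  [5→6.5]: (5.51+3.88)/2 × 1.5 = 7.0425
  [6.5→12.5]: (3.88+0.88)/2 × 6 = 14.28
  Sum = 50.8425 µg/mL·h

AUC = 50.8 µg/mL·h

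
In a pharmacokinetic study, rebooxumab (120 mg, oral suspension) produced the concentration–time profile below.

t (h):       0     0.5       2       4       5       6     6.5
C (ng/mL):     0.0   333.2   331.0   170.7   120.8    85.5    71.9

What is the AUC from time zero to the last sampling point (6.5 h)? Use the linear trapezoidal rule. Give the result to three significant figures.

AUC = 1370 ng/mL·h

Trapezoidal AUC_0→6.5:
  [0→0.5]: (0.0+333.2)/2 × 0.5 = 83.3
  [0.5→2]: (333.2+331.0)/2 × 1.5 = 498.15
  [2→4]: (331.0+170.7)/2 × 2 = 501.7
  [4→5]: (170.7+120.8)/2 × 1 = 145.75
  [5→6]: (120.8+85.5)/2 × 1 = 103.15
  [6→6.5]: (85.5+71.9)/2 × 0.5 = 39.35
  Sum = 1371.4 ng/mL·h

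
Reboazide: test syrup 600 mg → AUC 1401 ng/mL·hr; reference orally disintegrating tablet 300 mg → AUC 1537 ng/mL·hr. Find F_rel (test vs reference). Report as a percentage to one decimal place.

F_rel = (AUC_test/D_test) / (AUC_ref/D_ref)
      = (1401/600) / (1537/300)
      = 2.335 / 5.12333 = 0.4558 = 45.58%

F_rel = 45.6%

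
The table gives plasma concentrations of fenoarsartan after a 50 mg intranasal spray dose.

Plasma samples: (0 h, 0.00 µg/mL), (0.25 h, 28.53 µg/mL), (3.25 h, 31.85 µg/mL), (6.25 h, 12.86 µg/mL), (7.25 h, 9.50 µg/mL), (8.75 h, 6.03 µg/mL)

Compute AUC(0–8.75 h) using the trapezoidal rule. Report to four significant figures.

AUC = 184.0 µg/mL·h

Trapezoidal AUC_0→8.75:
  [0→0.25]: (0.00+28.53)/2 × 0.25 = 3.56625
  [0.25→3.25]: (28.53+31.85)/2 × 3 = 90.57
  [3.25→6.25]: (31.85+12.86)/2 × 3 = 67.065
  [6.25→7.25]: (12.86+9.50)/2 × 1 = 11.18
  [7.25→8.75]: (9.50+6.03)/2 × 1.5 = 11.6475
  Sum = 184.02875 µg/mL·h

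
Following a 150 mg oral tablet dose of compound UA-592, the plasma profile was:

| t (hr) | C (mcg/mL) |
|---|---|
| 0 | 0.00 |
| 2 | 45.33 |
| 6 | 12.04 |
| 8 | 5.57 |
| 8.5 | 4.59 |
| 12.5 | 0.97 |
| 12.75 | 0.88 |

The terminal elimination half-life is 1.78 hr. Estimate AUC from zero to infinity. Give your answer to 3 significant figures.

Trapezoidal AUC_0→12.75:
  [0→2]: (0.00+45.33)/2 × 2 = 45.33
  [2→6]: (45.33+12.04)/2 × 4 = 114.74
  [6→8]: (12.04+5.57)/2 × 2 = 17.61
  [8→8.5]: (5.57+4.59)/2 × 0.5 = 2.54
  [8.5→12.5]: (4.59+0.97)/2 × 4 = 11.12
  [12.5→12.75]: (0.97+0.88)/2 × 0.25 = 0.23125
  Sum = 191.57125 mcg/mL·hr
k_e = ln2 / t½ = 0.693147 / 1.78 = 0.3894 hr^-1
Extrapolated tail: C_last / k_e = 0.88 / 0.3894 = 2.260
AUC_0→∞ = 191.57125 + 2.260 = 193.83125 mcg/mL·hr

AUC = 194 mcg/mL·hr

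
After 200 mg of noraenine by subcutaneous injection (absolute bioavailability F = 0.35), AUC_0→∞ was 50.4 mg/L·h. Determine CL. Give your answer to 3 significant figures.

CL = 1.39 L/h

CL = F × Dose / AUC_0→∞
   = 0.35 × 200 / 50.4 = 1.38889 L/h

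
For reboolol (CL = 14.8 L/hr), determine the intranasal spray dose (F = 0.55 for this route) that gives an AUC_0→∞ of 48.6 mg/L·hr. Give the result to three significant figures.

Dose = 1310 mg

Dose = CL × AUC_0→∞ / F
     = 14.8 × 48.6 / 0.55 = 1307.78 mg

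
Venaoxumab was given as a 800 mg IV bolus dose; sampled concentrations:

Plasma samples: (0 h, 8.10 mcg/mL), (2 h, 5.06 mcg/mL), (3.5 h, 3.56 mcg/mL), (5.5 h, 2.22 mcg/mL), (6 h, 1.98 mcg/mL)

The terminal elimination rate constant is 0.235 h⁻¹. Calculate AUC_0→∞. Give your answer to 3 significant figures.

AUC = 34.9 mcg/mL·h

Trapezoidal AUC_0→6:
  [0→2]: (8.10+5.06)/2 × 2 = 13.16
  [2→3.5]: (5.06+3.56)/2 × 1.5 = 6.465
  [3.5→5.5]: (3.56+2.22)/2 × 2 = 5.78
  [5.5→6]: (2.22+1.98)/2 × 0.5 = 1.05
  Sum = 26.455 mcg/mL·h
Extrapolated tail: C_last / k_e = 1.98 / 0.235 = 8.426
AUC_0→∞ = 26.455 + 8.426 = 34.881 mcg/mL·h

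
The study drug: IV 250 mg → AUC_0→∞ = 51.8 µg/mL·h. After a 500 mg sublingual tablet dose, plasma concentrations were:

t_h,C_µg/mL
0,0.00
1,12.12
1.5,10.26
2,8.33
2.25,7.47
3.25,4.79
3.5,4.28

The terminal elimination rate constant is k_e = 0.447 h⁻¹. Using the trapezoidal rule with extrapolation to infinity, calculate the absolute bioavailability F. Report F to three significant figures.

F = 0.339

Trapezoidal AUC_0→3.5 (sublingual tablet):
  [0→1]: (0.00+12.12)/2 × 1 = 6.06
  [1→1.5]: (12.12+10.26)/2 × 0.5 = 5.595
  [1.5→2]: (10.26+8.33)/2 × 0.5 = 4.6475
  [2→2.25]: (8.33+7.47)/2 × 0.25 = 1.975
  [2.25→3.25]: (7.47+4.79)/2 × 1 = 6.13
  [3.25→3.5]: (4.79+4.28)/2 × 0.25 = 1.13375
  Sum = 25.54125 µg/mL·h
Tail: C_last/k_e = 4.28/0.447 = 9.575
AUC_0→∞ (sublingual tablet) = 25.54125 + 9.575 = 35.11625 µg/mL·h
F = (AUC_ev/D_ev)/(AUC_iv/D_iv) = (35.11625/500)/(51.8/250) = 0.0702325/0.2072 = 0.3390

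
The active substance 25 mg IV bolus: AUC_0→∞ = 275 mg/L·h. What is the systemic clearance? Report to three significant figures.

CL = Dose_iv / AUC_0→∞
   = 25 / 275 = 0.0909091 L/h

CL = 0.0909 L/h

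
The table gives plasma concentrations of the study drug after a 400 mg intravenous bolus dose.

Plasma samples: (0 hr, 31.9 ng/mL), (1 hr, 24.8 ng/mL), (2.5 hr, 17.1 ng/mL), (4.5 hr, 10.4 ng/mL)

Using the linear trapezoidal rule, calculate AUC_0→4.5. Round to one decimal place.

Trapezoidal AUC_0→4.5:
  [0→1]: (31.9+24.8)/2 × 1 = 28.35
  [1→2.5]: (24.8+17.1)/2 × 1.5 = 31.425
  [2.5→4.5]: (17.1+10.4)/2 × 2 = 27.5
  Sum = 87.275 ng/mL·hr

AUC = 87.3 ng/mL·hr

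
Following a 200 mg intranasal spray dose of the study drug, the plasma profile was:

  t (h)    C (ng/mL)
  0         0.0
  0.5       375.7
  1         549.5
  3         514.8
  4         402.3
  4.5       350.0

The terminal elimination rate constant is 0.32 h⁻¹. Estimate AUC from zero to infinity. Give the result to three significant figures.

Trapezoidal AUC_0→4.5:
  [0→0.5]: (0.0+375.7)/2 × 0.5 = 93.925
  [0.5→1]: (375.7+549.5)/2 × 0.5 = 231.3
  [1→3]: (549.5+514.8)/2 × 2 = 1064.3
  [3→4]: (514.8+402.3)/2 × 1 = 458.55
  [4→4.5]: (402.3+350.0)/2 × 0.5 = 188.075
  Sum = 2036.15 ng/mL·h
Extrapolated tail: C_last / k_e = 350.0 / 0.32 = 1093.750
AUC_0→∞ = 2036.15 + 1093.750 = 3129.9 ng/mL·h

AUC = 3130 ng/mL·h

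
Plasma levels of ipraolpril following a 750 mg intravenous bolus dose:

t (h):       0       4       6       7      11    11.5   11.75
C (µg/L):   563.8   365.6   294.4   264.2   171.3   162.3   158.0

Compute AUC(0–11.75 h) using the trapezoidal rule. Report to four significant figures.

Trapezoidal AUC_0→11.75:
  [0→4]: (563.8+365.6)/2 × 4 = 1858.8
  [4→6]: (365.6+294.4)/2 × 2 = 660.0
  [6→7]: (294.4+264.2)/2 × 1 = 279.3
  [7→11]: (264.2+171.3)/2 × 4 = 871.0
  [11→11.5]: (171.3+162.3)/2 × 0.5 = 83.4
  [11.5→11.75]: (162.3+158.0)/2 × 0.25 = 40.0375
  Sum = 3792.5375 µg/L·h

AUC = 3793 µg/L·h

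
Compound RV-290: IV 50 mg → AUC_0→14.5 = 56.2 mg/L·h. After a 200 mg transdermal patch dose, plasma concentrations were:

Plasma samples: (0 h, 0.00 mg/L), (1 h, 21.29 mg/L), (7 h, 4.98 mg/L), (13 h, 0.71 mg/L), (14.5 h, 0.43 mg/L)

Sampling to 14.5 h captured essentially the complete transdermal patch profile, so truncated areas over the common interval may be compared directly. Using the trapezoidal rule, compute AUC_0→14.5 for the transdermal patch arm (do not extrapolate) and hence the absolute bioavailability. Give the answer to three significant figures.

F = 0.478

Trapezoidal AUC_0→14.5 (transdermal patch):
  [0→1]: (0.00+21.29)/2 × 1 = 10.645
  [1→7]: (21.29+4.98)/2 × 6 = 78.81
  [7→13]: (4.98+0.71)/2 × 6 = 17.07
  [13→14.5]: (0.71+0.43)/2 × 1.5 = 0.855
  Sum = 107.38 mg/L·h
F = (AUC_ev/D_ev)/(AUC_iv/D_iv) = (107.38/200)/(56.2/50) = 0.5369/1.124 = 0.4777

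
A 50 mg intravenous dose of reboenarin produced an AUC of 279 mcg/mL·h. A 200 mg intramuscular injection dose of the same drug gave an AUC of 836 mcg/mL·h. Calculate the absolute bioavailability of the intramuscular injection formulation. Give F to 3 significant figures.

F = (AUC_ev / D_ev) / (AUC_iv / D_iv)
  = (836/200) / (279/50)
  = 4.18 / 5.58 = 0.7491

F = 0.749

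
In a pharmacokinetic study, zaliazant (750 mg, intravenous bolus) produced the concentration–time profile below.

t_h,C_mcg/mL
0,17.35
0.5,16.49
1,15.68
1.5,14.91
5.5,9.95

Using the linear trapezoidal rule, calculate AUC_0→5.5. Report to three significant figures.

AUC = 73.9 mcg/mL·h

Trapezoidal AUC_0→5.5:
  [0→0.5]: (17.35+16.49)/2 × 0.5 = 8.46
  [0.5→1]: (16.49+15.68)/2 × 0.5 = 8.0425
  [1→1.5]: (15.68+14.91)/2 × 0.5 = 7.6475
  [1.5→5.5]: (14.91+9.95)/2 × 4 = 49.72
  Sum = 73.87 mcg/mL·h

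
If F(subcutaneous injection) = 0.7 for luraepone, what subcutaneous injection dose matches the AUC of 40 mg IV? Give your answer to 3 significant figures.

For equal systemic exposure: F × D_ev = D_iv
D_ev = D_iv / F = 40 / 0.7 = 57.1429 mg

D_subcutaneous = 57.1 mg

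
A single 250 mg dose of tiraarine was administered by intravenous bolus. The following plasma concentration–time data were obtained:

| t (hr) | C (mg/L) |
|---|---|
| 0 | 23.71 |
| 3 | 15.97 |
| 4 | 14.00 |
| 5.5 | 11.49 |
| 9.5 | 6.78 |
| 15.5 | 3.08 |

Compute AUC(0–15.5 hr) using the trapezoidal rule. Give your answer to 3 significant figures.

AUC = 160 mg/L·hr

Trapezoidal AUC_0→15.5:
  [0→3]: (23.71+15.97)/2 × 3 = 59.52
  [3→4]: (15.97+14.00)/2 × 1 = 14.985
  [4→5.5]: (14.00+11.49)/2 × 1.5 = 19.1175
  [5.5→9.5]: (11.49+6.78)/2 × 4 = 36.54
  [9.5→15.5]: (6.78+3.08)/2 × 6 = 29.58
  Sum = 159.7425 mg/L·hr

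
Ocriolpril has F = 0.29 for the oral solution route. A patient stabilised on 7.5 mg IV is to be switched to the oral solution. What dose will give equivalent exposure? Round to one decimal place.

For equal systemic exposure: F × D_ev = D_iv
D_ev = D_iv / F = 7.5 / 0.29 = 25.8621 mg

D_oral = 25.9 mg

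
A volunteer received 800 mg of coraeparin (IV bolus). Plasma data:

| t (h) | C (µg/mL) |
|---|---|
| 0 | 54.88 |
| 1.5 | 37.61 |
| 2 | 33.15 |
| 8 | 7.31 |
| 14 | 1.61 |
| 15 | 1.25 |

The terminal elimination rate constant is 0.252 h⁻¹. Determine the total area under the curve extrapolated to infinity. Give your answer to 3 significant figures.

AUC = 242 µg/mL·h

Trapezoidal AUC_0→15:
  [0→1.5]: (54.88+37.61)/2 × 1.5 = 69.3675
  [1.5→2]: (37.61+33.15)/2 × 0.5 = 17.69
  [2→8]: (33.15+7.31)/2 × 6 = 121.38
  [8→14]: (7.31+1.61)/2 × 6 = 26.76
  [14→15]: (1.61+1.25)/2 × 1 = 1.43
  Sum = 236.6275 µg/mL·h
Extrapolated tail: C_last / k_e = 1.25 / 0.252 = 4.960
AUC_0→∞ = 236.6275 + 4.960 = 241.5875 µg/mL·h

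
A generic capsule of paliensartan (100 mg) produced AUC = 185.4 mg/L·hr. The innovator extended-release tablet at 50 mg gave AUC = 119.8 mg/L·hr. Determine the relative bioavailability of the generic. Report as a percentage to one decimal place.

F_rel = (AUC_test/D_test) / (AUC_ref/D_ref)
      = (185.4/100) / (119.8/50)
      = 1.854 / 2.396 = 0.7738 = 77.38%

F_rel = 77.4%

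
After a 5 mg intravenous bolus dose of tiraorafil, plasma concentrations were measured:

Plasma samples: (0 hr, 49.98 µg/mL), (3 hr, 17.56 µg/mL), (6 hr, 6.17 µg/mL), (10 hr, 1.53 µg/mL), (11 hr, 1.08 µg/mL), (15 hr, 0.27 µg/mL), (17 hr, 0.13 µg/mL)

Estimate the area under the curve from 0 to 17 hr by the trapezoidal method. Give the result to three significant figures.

Trapezoidal AUC_0→17:
  [0→3]: (49.98+17.56)/2 × 3 = 101.31
  [3→6]: (17.56+6.17)/2 × 3 = 35.595
  [6→10]: (6.17+1.53)/2 × 4 = 15.4
  [10→11]: (1.53+1.08)/2 × 1 = 1.305
  [11→15]: (1.08+0.27)/2 × 4 = 2.7
  [15→17]: (0.27+0.13)/2 × 2 = 0.4
  Sum = 156.71 µg/mL·hr

AUC = 157 µg/mL·hr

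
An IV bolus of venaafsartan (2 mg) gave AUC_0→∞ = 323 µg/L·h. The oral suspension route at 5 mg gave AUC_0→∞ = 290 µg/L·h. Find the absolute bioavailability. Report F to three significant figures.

F = 0.359

F = (AUC_ev / D_ev) / (AUC_iv / D_iv)
  = (290/5) / (323/2)
  = 58 / 161.5 = 0.3591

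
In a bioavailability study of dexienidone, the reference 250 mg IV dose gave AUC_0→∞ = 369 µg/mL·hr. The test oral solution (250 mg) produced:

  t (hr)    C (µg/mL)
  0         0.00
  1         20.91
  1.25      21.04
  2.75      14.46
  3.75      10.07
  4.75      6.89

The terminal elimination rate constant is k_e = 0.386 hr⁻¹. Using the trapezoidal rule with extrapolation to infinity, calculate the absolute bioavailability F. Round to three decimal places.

F = 0.219

Trapezoidal AUC_0→4.75 (oral solution):
  [0→1]: (0.00+20.91)/2 × 1 = 10.455
  [1→1.25]: (20.91+21.04)/2 × 0.25 = 5.24375
  [1.25→2.75]: (21.04+14.46)/2 × 1.5 = 26.625
  [2.75→3.75]: (14.46+10.07)/2 × 1 = 12.265
  [3.75→4.75]: (10.07+6.89)/2 × 1 = 8.48
  Sum = 63.06875 µg/mL·hr
Tail: C_last/k_e = 6.89/0.386 = 17.850
AUC_0→∞ (oral solution) = 63.06875 + 17.850 = 80.91875 µg/mL·hr
F = (AUC_ev/D_ev)/(AUC_iv/D_iv) = (80.91875/250)/(369/250) = 0.323675/1.476 = 0.2193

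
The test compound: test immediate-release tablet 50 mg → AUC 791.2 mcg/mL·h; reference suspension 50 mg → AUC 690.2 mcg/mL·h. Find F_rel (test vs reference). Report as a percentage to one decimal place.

F_rel = (AUC_test/D_test) / (AUC_ref/D_ref)
      = (791.2/50) / (690.2/50)
      = 15.824 / 13.804 = 1.1463 = 114.63%

F_rel = 114.6%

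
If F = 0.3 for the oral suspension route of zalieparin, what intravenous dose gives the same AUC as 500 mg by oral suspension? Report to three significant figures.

Systemic exposure from an extravascular dose = F × D_ev, so the equivalent IV dose is F × D_ev.
D_iv = F × D_ev = 0.3 × 500 = 150 mg

D_iv = 150 mg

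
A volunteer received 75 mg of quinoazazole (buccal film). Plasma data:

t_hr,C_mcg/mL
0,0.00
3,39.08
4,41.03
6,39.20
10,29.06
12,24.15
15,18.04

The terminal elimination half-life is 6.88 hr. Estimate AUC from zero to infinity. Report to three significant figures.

Trapezoidal AUC_0→15:
  [0→3]: (0.00+39.08)/2 × 3 = 58.62
  [3→4]: (39.08+41.03)/2 × 1 = 40.055
  [4→6]: (41.03+39.20)/2 × 2 = 80.23
  [6→10]: (39.20+29.06)/2 × 4 = 136.52
  [10→12]: (29.06+24.15)/2 × 2 = 53.21
  [12→15]: (24.15+18.04)/2 × 3 = 63.285
  Sum = 431.92 mcg/mL·hr
k_e = ln2 / t½ = 0.693147 / 6.88 = 0.1007 hr^-1
Extrapolated tail: C_last / k_e = 18.04 / 0.1007 = 179.146
AUC_0→∞ = 431.92 + 179.146 = 611.066 mcg/mL·hr

AUC = 611 mcg/mL·hr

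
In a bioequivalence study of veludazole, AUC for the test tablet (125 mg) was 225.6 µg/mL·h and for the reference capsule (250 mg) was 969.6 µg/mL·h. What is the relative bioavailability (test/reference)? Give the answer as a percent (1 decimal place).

F_rel = (AUC_test/D_test) / (AUC_ref/D_ref)
      = (225.6/125) / (969.6/250)
      = 1.8048 / 3.8784 = 0.4653 = 46.53%

F_rel = 46.5%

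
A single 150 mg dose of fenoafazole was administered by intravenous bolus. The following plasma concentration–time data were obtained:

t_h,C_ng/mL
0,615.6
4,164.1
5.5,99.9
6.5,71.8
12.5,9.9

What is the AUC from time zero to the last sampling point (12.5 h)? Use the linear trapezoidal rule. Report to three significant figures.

Trapezoidal AUC_0→12.5:
  [0→4]: (615.6+164.1)/2 × 4 = 1559.4
  [4→5.5]: (164.1+99.9)/2 × 1.5 = 198.0
  [5.5→6.5]: (99.9+71.8)/2 × 1 = 85.85
  [6.5→12.5]: (71.8+9.9)/2 × 6 = 245.1
  Sum = 2088.35 ng/mL·h

AUC = 2090 ng/mL·h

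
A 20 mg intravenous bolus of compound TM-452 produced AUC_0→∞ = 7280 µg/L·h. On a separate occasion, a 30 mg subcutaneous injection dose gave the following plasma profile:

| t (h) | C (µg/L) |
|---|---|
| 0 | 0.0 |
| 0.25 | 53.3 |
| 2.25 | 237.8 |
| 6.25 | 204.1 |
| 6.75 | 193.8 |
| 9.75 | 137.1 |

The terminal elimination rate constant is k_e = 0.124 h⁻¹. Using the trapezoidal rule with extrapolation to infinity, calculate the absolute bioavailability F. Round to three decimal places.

F = 0.264

Trapezoidal AUC_0→9.75 (subcutaneous injection):
  [0→0.25]: (0.0+53.3)/2 × 0.25 = 6.6625
  [0.25→2.25]: (53.3+237.8)/2 × 2 = 291.1
  [2.25→6.25]: (237.8+204.1)/2 × 4 = 883.8
  [6.25→6.75]: (204.1+193.8)/2 × 0.5 = 99.475
  [6.75→9.75]: (193.8+137.1)/2 × 3 = 496.35
  Sum = 1777.3875 µg/L·h
Tail: C_last/k_e = 137.1/0.124 = 1105.645
AUC_0→∞ (subcutaneous injection) = 1777.3875 + 1105.645 = 2883.0325 µg/L·h
F = (AUC_ev/D_ev)/(AUC_iv/D_iv) = (2883.0325/30)/(7280/20) = 96.1011/364 = 0.2640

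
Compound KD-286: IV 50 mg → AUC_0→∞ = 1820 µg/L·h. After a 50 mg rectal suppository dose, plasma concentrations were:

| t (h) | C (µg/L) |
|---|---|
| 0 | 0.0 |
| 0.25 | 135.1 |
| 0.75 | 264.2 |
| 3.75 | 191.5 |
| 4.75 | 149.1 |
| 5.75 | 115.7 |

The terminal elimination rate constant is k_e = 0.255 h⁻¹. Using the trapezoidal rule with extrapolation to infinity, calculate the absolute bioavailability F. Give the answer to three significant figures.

Trapezoidal AUC_0→5.75 (rectal suppository):
  [0→0.25]: (0.0+135.1)/2 × 0.25 = 16.8875
  [0.25→0.75]: (135.1+264.2)/2 × 0.5 = 99.825
  [0.75→3.75]: (264.2+191.5)/2 × 3 = 683.55
  [3.75→4.75]: (191.5+149.1)/2 × 1 = 170.3
  [4.75→5.75]: (149.1+115.7)/2 × 1 = 132.4
  Sum = 1102.9625 µg/L·h
Tail: C_last/k_e = 115.7/0.255 = 453.725
AUC_0→∞ (rectal suppository) = 1102.9625 + 453.725 = 1556.6875 µg/L·h
F = (AUC_ev/D_ev)/(AUC_iv/D_iv) = (1556.6875/50)/(1820/50) = 31.13375/36.4 = 0.8553

F = 0.855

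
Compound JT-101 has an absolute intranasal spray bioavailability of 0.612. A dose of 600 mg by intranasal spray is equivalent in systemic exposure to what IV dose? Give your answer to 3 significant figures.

D_iv = 367 mg

Systemic exposure from an extravascular dose = F × D_ev, so the equivalent IV dose is F × D_ev.
D_iv = F × D_ev = 0.612 × 600 = 367.2 mg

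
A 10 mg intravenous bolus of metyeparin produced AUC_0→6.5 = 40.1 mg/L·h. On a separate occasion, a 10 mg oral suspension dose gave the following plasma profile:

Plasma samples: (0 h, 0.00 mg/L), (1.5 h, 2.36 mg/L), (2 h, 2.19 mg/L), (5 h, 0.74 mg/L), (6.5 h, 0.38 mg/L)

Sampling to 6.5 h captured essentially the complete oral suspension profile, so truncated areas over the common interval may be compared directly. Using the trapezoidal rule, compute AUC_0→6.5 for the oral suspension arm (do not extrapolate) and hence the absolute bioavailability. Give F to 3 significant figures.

F = 0.203

Trapezoidal AUC_0→6.5 (oral suspension):
  [0→1.5]: (0.00+2.36)/2 × 1.5 = 1.77
  [1.5→2]: (2.36+2.19)/2 × 0.5 = 1.1375
  [2→5]: (2.19+0.74)/2 × 3 = 4.395
  [5→6.5]: (0.74+0.38)/2 × 1.5 = 0.84
  Sum = 8.1425 mg/L·h
F = (AUC_ev/D_ev)/(AUC_iv/D_iv) = (8.1425/10)/(40.1/10) = 0.81425/4.01 = 0.2031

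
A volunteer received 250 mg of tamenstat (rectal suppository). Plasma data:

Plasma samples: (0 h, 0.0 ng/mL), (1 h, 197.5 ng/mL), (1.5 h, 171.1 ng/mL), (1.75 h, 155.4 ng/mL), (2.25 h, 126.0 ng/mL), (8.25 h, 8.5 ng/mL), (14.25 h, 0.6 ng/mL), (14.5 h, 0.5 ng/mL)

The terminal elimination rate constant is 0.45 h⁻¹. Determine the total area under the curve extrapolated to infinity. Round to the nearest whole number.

AUC = 734 ng/mL·h

Trapezoidal AUC_0→14.5:
  [0→1]: (0.0+197.5)/2 × 1 = 98.75
  [1→1.5]: (197.5+171.1)/2 × 0.5 = 92.15
  [1.5→1.75]: (171.1+155.4)/2 × 0.25 = 40.8125
  [1.75→2.25]: (155.4+126.0)/2 × 0.5 = 70.35
  [2.25→8.25]: (126.0+8.5)/2 × 6 = 403.5
  [8.25→14.25]: (8.5+0.6)/2 × 6 = 27.3
  [14.25→14.5]: (0.6+0.5)/2 × 0.25 = 0.1375
  Sum = 733.0 ng/mL·h
Extrapolated tail: C_last / k_e = 0.5 / 0.45 = 1.111
AUC_0→∞ = 733.0 + 1.111 = 734.111 ng/mL·h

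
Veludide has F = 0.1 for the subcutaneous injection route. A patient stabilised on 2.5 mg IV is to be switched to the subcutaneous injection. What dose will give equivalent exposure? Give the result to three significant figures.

D_subcutaneous = 25.0 mg

For equal systemic exposure: F × D_ev = D_iv
D_ev = D_iv / F = 2.5 / 0.1 = 25 mg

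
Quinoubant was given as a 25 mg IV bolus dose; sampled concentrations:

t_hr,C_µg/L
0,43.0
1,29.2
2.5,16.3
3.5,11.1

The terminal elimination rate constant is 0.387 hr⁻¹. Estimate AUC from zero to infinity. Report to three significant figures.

AUC = 113 µg/L·hr

Trapezoidal AUC_0→3.5:
  [0→1]: (43.0+29.2)/2 × 1 = 36.1
  [1→2.5]: (29.2+16.3)/2 × 1.5 = 34.125
  [2.5→3.5]: (16.3+11.1)/2 × 1 = 13.7
  Sum = 83.925 µg/L·hr
Extrapolated tail: C_last / k_e = 11.1 / 0.387 = 28.682
AUC_0→∞ = 83.925 + 28.682 = 112.607 µg/L·hr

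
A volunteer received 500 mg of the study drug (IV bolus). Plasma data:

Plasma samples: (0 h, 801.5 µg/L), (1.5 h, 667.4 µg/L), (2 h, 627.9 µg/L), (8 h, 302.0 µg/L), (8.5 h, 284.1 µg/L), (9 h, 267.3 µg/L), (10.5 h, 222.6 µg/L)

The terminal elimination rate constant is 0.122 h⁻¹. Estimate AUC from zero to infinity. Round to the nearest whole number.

AUC = 6692 µg/L·h

Trapezoidal AUC_0→10.5:
  [0→1.5]: (801.5+667.4)/2 × 1.5 = 1101.675
  [1.5→2]: (667.4+627.9)/2 × 0.5 = 323.825
  [2→8]: (627.9+302.0)/2 × 6 = 2789.7
  [8→8.5]: (302.0+284.1)/2 × 0.5 = 146.525
  [8.5→9]: (284.1+267.3)/2 × 0.5 = 137.85
  [9→10.5]: (267.3+222.6)/2 × 1.5 = 367.425
  Sum = 4867.0 µg/L·h
Extrapolated tail: C_last / k_e = 222.6 / 0.122 = 1824.590
AUC_0→∞ = 4867.0 + 1824.590 = 6691.59 µg/L·h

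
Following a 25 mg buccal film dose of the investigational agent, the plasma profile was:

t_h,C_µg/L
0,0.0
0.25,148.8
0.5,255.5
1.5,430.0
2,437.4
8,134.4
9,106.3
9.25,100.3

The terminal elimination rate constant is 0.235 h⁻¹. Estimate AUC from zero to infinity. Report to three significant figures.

Trapezoidal AUC_0→9.25:
  [0→0.25]: (0.0+148.8)/2 × 0.25 = 18.6
  [0.25→0.5]: (148.8+255.5)/2 × 0.25 = 50.5375
  [0.5→1.5]: (255.5+430.0)/2 × 1 = 342.75
  [1.5→2]: (430.0+437.4)/2 × 0.5 = 216.85
  [2→8]: (437.4+134.4)/2 × 6 = 1715.4
  [8→9]: (134.4+106.3)/2 × 1 = 120.35
  [9→9.25]: (106.3+100.3)/2 × 0.25 = 25.825
  Sum = 2490.3125 µg/L·h
Extrapolated tail: C_last / k_e = 100.3 / 0.235 = 426.809
AUC_0→∞ = 2490.3125 + 426.809 = 2917.1215 µg/L·h

AUC = 2920 µg/L·h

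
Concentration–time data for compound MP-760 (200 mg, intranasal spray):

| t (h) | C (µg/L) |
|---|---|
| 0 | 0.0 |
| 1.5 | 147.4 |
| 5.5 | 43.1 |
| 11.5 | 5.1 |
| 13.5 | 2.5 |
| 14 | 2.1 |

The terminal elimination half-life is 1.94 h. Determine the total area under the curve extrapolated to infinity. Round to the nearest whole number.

AUC = 651 µg/L·h

Trapezoidal AUC_0→14:
  [0→1.5]: (0.0+147.4)/2 × 1.5 = 110.55
  [1.5→5.5]: (147.4+43.1)/2 × 4 = 381.0
  [5.5→11.5]: (43.1+5.1)/2 × 6 = 144.6
  [11.5→13.5]: (5.1+2.5)/2 × 2 = 7.6
  [13.5→14]: (2.5+2.1)/2 × 0.5 = 1.15
  Sum = 644.9 µg/L·h
k_e = ln2 / t½ = 0.693147 / 1.94 = 0.3573 h^-1
Extrapolated tail: C_last / k_e = 2.1 / 0.3573 = 5.877
AUC_0→∞ = 644.9 + 5.877 = 650.777 µg/L·h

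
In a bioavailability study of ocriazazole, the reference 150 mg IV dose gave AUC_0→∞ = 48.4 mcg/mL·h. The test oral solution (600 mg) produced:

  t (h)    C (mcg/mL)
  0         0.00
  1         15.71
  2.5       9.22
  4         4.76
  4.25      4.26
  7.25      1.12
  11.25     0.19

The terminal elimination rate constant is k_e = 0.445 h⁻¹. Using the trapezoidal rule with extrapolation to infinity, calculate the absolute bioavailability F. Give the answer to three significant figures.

Trapezoidal AUC_0→11.25 (oral solution):
  [0→1]: (0.00+15.71)/2 × 1 = 7.855
  [1→2.5]: (15.71+9.22)/2 × 1.5 = 18.6975
  [2.5→4]: (9.22+4.76)/2 × 1.5 = 10.485
  [4→4.25]: (4.76+4.26)/2 × 0.25 = 1.1275
  [4.25→7.25]: (4.26+1.12)/2 × 3 = 8.07
  [7.25→11.25]: (1.12+0.19)/2 × 4 = 2.62
  Sum = 48.855 mcg/mL·h
Tail: C_last/k_e = 0.19/0.445 = 0.427
AUC_0→∞ (oral solution) = 48.855 + 0.427 = 49.282 mcg/mL·h
F = (AUC_ev/D_ev)/(AUC_iv/D_iv) = (49.282/600)/(48.4/150) = 0.0821367/0.322667 = 0.2546

F = 0.255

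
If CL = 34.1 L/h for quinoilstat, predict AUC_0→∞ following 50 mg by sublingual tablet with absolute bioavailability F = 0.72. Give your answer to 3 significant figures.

AUC = 1.06 mg/L·h

AUC_0→∞ = F × Dose / CL
        = 0.72 × 50 / 34.1 = 1.05572 mg/L·h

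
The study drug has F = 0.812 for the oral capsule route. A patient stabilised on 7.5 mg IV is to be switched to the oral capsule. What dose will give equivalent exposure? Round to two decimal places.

For equal systemic exposure: F × D_ev = D_iv
D_ev = D_iv / F = 7.5 / 0.812 = 9.23645 mg

D_oral = 9.24 mg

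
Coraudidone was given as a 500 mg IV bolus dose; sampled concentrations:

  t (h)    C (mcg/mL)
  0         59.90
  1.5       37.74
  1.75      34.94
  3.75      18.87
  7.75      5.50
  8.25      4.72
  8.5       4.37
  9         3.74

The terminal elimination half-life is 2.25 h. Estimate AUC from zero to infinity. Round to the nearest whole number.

Trapezoidal AUC_0→9:
  [0→1.5]: (59.90+37.74)/2 × 1.5 = 73.23
  [1.5→1.75]: (37.74+34.94)/2 × 0.25 = 9.085
  [1.75→3.75]: (34.94+18.87)/2 × 2 = 53.81
  [3.75→7.75]: (18.87+5.50)/2 × 4 = 48.74
  [7.75→8.25]: (5.50+4.72)/2 × 0.5 = 2.555
  [8.25→8.5]: (4.72+4.37)/2 × 0.25 = 1.13625
  [8.5→9]: (4.37+3.74)/2 × 0.5 = 2.0275
  Sum = 190.58375 mcg/mL·h
k_e = ln2 / t½ = 0.693147 / 2.25 = 0.3081 h^-1
Extrapolated tail: C_last / k_e = 3.74 / 0.3081 = 12.139
AUC_0→∞ = 190.58375 + 12.139 = 202.72275 mcg/mL·h

AUC = 203 mcg/mL·h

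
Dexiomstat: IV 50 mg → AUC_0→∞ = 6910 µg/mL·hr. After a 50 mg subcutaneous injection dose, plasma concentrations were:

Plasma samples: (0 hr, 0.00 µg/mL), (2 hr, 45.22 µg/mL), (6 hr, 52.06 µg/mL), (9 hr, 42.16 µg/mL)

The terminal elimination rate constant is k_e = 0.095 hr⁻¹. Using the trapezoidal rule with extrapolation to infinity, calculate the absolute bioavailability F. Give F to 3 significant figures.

Trapezoidal AUC_0→9 (subcutaneous injection):
  [0→2]: (0.00+45.22)/2 × 2 = 45.22
  [2→6]: (45.22+52.06)/2 × 4 = 194.56
  [6→9]: (52.06+42.16)/2 × 3 = 141.33
  Sum = 381.11 µg/mL·hr
Tail: C_last/k_e = 42.16/0.095 = 443.789
AUC_0→∞ (subcutaneous injection) = 381.11 + 443.789 = 824.899 µg/mL·hr
F = (AUC_ev/D_ev)/(AUC_iv/D_iv) = (824.899/50)/(6910/50) = 16.49798/138.2 = 0.1194

F = 0.119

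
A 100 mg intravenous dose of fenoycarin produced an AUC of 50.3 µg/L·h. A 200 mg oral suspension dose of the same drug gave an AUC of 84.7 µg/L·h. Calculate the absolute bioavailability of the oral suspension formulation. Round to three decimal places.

F = (AUC_ev / D_ev) / (AUC_iv / D_iv)
  = (84.7/200) / (50.3/100)
  = 0.4235 / 0.503 = 0.8419

F = 0.842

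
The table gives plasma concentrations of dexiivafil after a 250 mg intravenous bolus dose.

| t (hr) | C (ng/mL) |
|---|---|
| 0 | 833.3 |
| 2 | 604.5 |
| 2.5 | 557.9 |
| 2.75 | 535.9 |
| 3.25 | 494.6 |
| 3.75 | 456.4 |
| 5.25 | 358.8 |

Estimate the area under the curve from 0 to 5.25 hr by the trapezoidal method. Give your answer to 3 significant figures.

Trapezoidal AUC_0→5.25:
  [0→2]: (833.3+604.5)/2 × 2 = 1437.8
  [2→2.5]: (604.5+557.9)/2 × 0.5 = 290.6
  [2.5→2.75]: (557.9+535.9)/2 × 0.25 = 136.725
  [2.75→3.25]: (535.9+494.6)/2 × 0.5 = 257.625
  [3.25→3.75]: (494.6+456.4)/2 × 0.5 = 237.75
  [3.75→5.25]: (456.4+358.8)/2 × 1.5 = 611.4
  Sum = 2971.9 ng/mL·hr

AUC = 2970 ng/mL·hr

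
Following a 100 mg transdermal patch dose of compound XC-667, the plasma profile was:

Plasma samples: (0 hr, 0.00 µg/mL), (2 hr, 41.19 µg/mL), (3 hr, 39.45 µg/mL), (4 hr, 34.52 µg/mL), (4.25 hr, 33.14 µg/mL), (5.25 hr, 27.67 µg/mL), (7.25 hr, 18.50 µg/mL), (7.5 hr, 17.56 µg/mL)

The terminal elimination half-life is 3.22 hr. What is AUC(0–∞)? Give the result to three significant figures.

AUC = 290 µg/mL·hr

Trapezoidal AUC_0→7.5:
  [0→2]: (0.00+41.19)/2 × 2 = 41.19
  [2→3]: (41.19+39.45)/2 × 1 = 40.32
  [3→4]: (39.45+34.52)/2 × 1 = 36.985
  [4→4.25]: (34.52+33.14)/2 × 0.25 = 8.4575
  [4.25→5.25]: (33.14+27.67)/2 × 1 = 30.405
  [5.25→7.25]: (27.67+18.50)/2 × 2 = 46.17
  [7.25→7.5]: (18.50+17.56)/2 × 0.25 = 4.5075
  Sum = 208.035 µg/mL·hr
k_e = ln2 / t½ = 0.693147 / 3.22 = 0.2153 hr^-1
Extrapolated tail: C_last / k_e = 17.56 / 0.2153 = 81.561
AUC_0→∞ = 208.035 + 81.561 = 289.596 µg/mL·hr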